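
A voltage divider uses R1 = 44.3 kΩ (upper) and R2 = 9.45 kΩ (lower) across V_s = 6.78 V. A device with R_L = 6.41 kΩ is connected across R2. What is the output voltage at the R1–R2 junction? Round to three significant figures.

V_out ≈ 0.538 V

R2 ‖ R_L = (9.45 × 6.41)/(9.45 + 6.41) = 3.819 kΩ.
Now apply the divider: V_out = 6.78 × 0.07937 = 0.5381 V.
(Unloaded it would be 1.19 V; the load pulls it down.)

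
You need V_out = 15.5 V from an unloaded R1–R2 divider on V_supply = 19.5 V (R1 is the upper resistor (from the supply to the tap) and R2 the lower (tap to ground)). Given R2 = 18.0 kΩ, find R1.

R1 ≈ 4.65 kΩ

V_out/V_supply = R2/(R1+R2) = 0.7949.
So R1 = R2 · (V_supply/V_out − 1) = 18.0 × (19.5/15.5 − 1) = 18.0 × 0.2581 = 4.645 kΩ.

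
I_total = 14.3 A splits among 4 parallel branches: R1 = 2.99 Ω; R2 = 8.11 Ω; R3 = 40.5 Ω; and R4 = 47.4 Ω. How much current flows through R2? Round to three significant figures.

I ≈ 3.50 A

Conductances: ΣG = 1/2.99 + 1/8.11 + 1/40.5 + 1/47.4 = 0.5035 (1/Ω).
Current divider: I(R2) = I_total · G_k/ΣG = 14.3 × (0.1233/0.5035) = 14.3 × 0.2449 = 3.502 A.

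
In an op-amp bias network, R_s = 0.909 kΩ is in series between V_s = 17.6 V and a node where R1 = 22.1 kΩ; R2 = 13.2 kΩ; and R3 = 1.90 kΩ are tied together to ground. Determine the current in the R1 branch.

Combine the parallel branches: R_p = (1/22.1 + 1/13.2 + 1/1.90)⁻¹ = 1.545 kΩ.
V_A by voltage divider: V_A = 17.6 × 1.545/(0.909 + 1.545) = 11.08 V.
Branch current I = V_A/R1 = 11.08/22.1 = 0.5014 mA.

I ≈ 0.501 mA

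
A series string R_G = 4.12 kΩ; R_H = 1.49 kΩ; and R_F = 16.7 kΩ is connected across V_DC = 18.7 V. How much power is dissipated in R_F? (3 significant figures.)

Series current I = V_DC/ΣR = 18.7/22.31 = 0.8382 mA.
V(R_F) = I·R = 14.00 V; P = V·I = 14.00 × 0.8382 = 11.73 mW.

P ≈ 11.7 mW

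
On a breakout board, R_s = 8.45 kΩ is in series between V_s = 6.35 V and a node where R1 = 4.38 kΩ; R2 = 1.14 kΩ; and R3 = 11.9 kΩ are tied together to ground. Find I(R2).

Parallel bank: R_p = 1/(1/4.38 + 1/1.14 + 1/11.9) = 0.8407 kΩ.
Node voltage V_A = V_s · R_p/(R_s + R_p) = 6.35 × 0.09048 = 0.5746 V.
I(R2) = V_A / R2 = 0.5746/1.14 = 0.5040 mA.

I ≈ 0.504 mA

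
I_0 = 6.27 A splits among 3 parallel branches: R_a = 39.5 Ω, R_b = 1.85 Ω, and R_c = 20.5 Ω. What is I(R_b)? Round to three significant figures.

I ≈ 5.51 A

ΣG = 1/39.5 + 1/1.85 + 1/20.5 = 0.6146.
Current divider: I(R_b) = I_0 · G_k/ΣG = 6.27 × (0.5405/0.6146) = 6.27 × 0.8794 = 5.514 A.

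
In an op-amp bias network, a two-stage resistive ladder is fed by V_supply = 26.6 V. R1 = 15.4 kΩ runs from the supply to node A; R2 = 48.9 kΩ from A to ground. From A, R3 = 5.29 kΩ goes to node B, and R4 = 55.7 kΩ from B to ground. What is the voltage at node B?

V_B ≈ 15.5 V

Node A sees R2 in parallel with the series input of stage 2, R3 + R4 = 60.99 kΩ.
Effective lower resistance at A: R2 ‖ 60.99 = 27.14 kΩ.
So V_A = 26.6 × 0.6380 = 16.97 V.
Then the unloaded second divider: V_B = V_A × R4/(R3+R4) = 16.97 × 0.9133 = 15.50 V.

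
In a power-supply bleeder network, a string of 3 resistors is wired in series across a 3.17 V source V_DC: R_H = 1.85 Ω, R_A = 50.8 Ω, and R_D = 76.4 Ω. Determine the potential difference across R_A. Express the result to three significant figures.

Total series resistance ΣR = 1.85 + 50.8 + 76.4 = 129.1 Ω.
By the voltage-divider rule, V = 3.17 × 50.80/129.1 = 1.248 V.

V ≈ 1.25 V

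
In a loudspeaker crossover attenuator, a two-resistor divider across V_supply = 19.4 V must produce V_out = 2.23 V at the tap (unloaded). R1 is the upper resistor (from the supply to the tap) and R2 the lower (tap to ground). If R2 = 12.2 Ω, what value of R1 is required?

R1 ≈ 93.9 Ω

Required fraction k = V_out/V_supply = 0.1149.
Rearranging, R1 = R2·(1−k)/k = 12.2 × 7.700 = 93.93 Ω.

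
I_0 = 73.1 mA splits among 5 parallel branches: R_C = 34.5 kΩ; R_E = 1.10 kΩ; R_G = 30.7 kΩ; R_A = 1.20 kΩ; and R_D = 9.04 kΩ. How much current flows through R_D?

ΣG = 1/34.5 + 1/1.10 + 1/30.7 + 1/1.20 + 1/9.04 = 1.915.
By the current-divider rule, I = I_0 · G_k/ΣG = 73.1 × 0.05778 = 4.223 mA.

I ≈ 4.22 mA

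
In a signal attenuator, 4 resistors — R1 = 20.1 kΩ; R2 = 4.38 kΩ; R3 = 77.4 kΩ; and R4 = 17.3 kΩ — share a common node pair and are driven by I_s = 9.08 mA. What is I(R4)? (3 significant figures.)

Conductances: ΣG = 1/20.1 + 1/4.38 + 1/77.4 + 1/17.3 = 0.3488 (1/kΩ).
R4 takes the fraction G_k/ΣG = 0.05780/0.3488 = 0.1657, so I = 9.08 × 0.1657 = 1.505 mA.

I ≈ 1.50 mA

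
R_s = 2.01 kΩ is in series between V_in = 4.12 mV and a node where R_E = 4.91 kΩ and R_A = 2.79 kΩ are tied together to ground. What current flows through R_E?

I ≈ 0.394 µA

Parallel bank: R_p = 1/(1/4.91 + 1/2.79) = 1.779 kΩ.
V_A = 4.12 × 1.779/3.789 = 1.934 mV.
Branch current I = V_A/R_E = 1.934/4.91 = 0.3940 µA.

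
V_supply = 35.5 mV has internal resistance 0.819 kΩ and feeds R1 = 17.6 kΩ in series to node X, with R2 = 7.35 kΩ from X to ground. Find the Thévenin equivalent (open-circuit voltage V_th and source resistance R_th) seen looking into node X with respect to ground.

V_th ≈ 10.1 mV, R_th ≈ 5.25 kΩ

R1' = 0.819 + 17.6 = 18.42 kΩ (source resistance + R1).
V_th is the unloaded tap voltage: V_supply · R2/(R1'+R2) = 35.5 × 0.2852 = 10.13 mV.
Looking into X with the source shorted: R_th = R1'·R2/(R1'+R2) = 18.42 × 7.35/25.77 = 5.254 kΩ.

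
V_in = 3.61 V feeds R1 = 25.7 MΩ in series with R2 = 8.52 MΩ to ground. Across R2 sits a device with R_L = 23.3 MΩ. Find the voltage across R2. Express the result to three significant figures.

V_out ≈ 0.705 V

First combine the lower leg with the load: R2 ‖ R_L = 6.239 MΩ.
Voltage divider with the loaded lower leg: V_out = 3.61 × 6.239/(25.7 + 6.239) = 3.61 × 0.1953 = 0.7052 V.
(Unloaded it would be 0.899 V; the load pulls it down.)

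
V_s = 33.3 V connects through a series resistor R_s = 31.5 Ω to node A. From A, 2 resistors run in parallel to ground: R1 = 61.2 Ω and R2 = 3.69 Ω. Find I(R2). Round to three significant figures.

I ≈ 0.898 A

Combine the parallel branches: R_p = (1/61.2 + 1/3.69)⁻¹ = 3.480 Ω.
V_A = 33.3 × 3.480/34.98 = 3.313 V.
Branch current I = V_A/R2 = 3.313/3.69 = 0.8978 A.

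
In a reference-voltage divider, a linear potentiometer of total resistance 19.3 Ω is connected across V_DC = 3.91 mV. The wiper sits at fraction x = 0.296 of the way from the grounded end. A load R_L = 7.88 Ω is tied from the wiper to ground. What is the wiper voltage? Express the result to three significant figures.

V_out ≈ 0.766 mV

The pot divides into 13.59 Ω above the wiper and 5.713 Ω below.
(x·R_p) ‖ R_L = 3.312 Ω.
Then V_out = V_DC · 3.312/(13.59 + 3.312) = 0.7663 mV.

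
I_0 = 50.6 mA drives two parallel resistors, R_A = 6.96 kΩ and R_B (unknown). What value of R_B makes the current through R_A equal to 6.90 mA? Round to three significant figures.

R_B ≈ 1.10 kΩ

The fraction through R_A equals R_B/(R_A+R_B).
6.90/50.6 = R_B/(R_A + R_B) → R_B = R_A · (0.1364)/(1 − 0.1364) = 6.96 × 0.1579 = 1.099 kΩ.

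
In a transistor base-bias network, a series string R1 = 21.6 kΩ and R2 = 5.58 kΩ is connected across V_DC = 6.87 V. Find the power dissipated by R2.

The common current is I = 6.87/27.18 = 0.2528 mA.
P(R2) = I²·R2 = (0.2528)² × 5.58 = 0.3565 mW.

P ≈ 0.356 mW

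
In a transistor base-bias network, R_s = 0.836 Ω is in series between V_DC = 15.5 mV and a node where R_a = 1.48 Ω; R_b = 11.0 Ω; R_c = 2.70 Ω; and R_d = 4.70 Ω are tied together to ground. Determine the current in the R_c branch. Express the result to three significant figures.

Equivalent of the parallel group: R_p = 0.7409 Ω.
Node voltage V_A = V_DC · R_p/(R_s + R_p) = 15.5 × 0.4698 = 7.283 mV.
Branch current I = V_A/R_c = 7.283/2.70 = 2.697 mA.
(Check via current divider: I_total = 9.829 mA; share G_k/ΣG = 0.2744 → same result.)

I ≈ 2.70 mA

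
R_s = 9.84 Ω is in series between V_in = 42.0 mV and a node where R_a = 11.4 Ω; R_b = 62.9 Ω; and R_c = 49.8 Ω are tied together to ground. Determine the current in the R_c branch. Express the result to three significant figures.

Equivalent of the parallel group: R_p = 8.084 Ω.
V_A = 42.0 × 8.084/17.92 = 18.94 mV.
I(R_c) = V_A / R_c = 18.94/49.8 = 0.3804 mA.
(Check via current divider: I_total = 2.343 mA; share G_k/ΣG = 0.1623 → same result.)

I ≈ 0.380 mA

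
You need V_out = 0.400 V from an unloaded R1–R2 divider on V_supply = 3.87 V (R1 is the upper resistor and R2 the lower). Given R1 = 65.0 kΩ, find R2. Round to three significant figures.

R2 ≈ 7.49 kΩ

V_out/V_supply = R2/(R1+R2) = 0.1034.
R2 = R1 · 0.1034/(1 − 0.1034) = 7.493 kΩ.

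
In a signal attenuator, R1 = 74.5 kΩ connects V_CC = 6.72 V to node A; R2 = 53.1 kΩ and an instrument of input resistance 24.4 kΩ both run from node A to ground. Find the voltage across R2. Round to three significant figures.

V_out ≈ 1.23 V

R2 ‖ R_L = (53.1 × 24.4)/(53.1 + 24.4) = 16.72 kΩ.
Voltage divider with the loaded lower leg: V_out = 6.72 × 16.72/(74.5 + 16.72) = 6.72 × 0.1833 = 1.232 V.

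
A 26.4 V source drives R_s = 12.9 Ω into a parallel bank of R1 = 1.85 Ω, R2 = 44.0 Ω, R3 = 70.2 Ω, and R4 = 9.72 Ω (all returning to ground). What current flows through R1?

I ≈ 1.46 A

Parallel bank: R_p = 1/(1/1.85 + 1/44.0 + 1/70.2 + 1/9.72) = 1.470 Ω.
V_A by voltage divider: V_A = 26.4 × 1.470/(12.9 + 1.470) = 2.700 V.
Branch current I = V_A/R1 = 2.700/1.85 = 1.460 A.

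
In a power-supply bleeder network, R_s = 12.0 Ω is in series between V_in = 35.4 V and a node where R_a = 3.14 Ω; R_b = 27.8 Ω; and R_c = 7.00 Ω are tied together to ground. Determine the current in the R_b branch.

Equivalent of the parallel group: R_p = 2.011 Ω.
Node voltage V_A = V_in · R_p/(R_s + R_p) = 35.4 × 0.1435 = 5.081 V.
Branch current I = V_A/R_b = 5.081/27.8 = 0.1828 A.

I ≈ 0.183 A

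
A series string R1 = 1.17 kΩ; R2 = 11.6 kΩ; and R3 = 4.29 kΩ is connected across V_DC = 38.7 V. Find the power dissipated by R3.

P ≈ 22.1 mW

Series current I = V_DC/ΣR = 38.7/17.06 = 2.268 mA.
P = I²R = 5.146 × 4.29 = 22.08 mW.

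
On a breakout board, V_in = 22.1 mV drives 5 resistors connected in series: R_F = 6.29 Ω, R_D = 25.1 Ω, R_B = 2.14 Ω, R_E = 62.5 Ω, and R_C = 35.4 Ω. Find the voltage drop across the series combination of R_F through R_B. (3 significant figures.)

ΣR = 6.29 + 25.1 + 2.14 + 62.5 + 35.4 = 131.4 Ω.
R_{R_F..R_B} = 6.29 + 25.1 + 2.14 = 33.53 Ω.
Voltage divider: V = V_in · (33.53 / 131.4) = 22.1 × 0.2551 = 5.638 mV.

V ≈ 5.64 mV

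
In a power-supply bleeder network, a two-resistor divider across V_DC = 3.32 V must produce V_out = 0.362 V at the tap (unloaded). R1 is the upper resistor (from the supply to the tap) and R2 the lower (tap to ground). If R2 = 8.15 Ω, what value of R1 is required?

The divider ratio is R2/(R1+R2) = 0.362/3.32 = 0.1090.
Rearranging, R1 = R2·(1−k)/k = 8.15 × 8.171 = 66.60 Ω.

R1 ≈ 66.6 Ω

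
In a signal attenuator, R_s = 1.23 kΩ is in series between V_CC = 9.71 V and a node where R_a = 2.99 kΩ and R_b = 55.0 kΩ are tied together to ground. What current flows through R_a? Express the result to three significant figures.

I ≈ 2.27 mA

Equivalent of the parallel group: R_p = 2.836 kΩ.
V_A by voltage divider: V_A = 9.71 × 2.836/(1.23 + 2.836) = 6.773 V.
Branch current I = V_A/R_a = 6.773/2.99 = 2.265 mA.
(Equivalently: I_total = 2.388 mA, then current-divider fraction G_k/ΣG = 0.9484.)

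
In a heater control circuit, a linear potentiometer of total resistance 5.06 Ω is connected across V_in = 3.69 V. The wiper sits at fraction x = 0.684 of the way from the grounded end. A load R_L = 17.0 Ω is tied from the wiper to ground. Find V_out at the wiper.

Split the track: R_lower = x·R_p = 3.461 Ω, R_upper = (1−x)·R_p = 1.599 Ω.
Lower segment in parallel with the load: 3.461 ‖ 17.0 = 2.876 Ω.
Loaded-divider output: V_out = 3.69 × 0.6427 = 2.371 V.
(Unloaded: V_out = x·V_in = 2.52 V.)

V_out ≈ 2.37 V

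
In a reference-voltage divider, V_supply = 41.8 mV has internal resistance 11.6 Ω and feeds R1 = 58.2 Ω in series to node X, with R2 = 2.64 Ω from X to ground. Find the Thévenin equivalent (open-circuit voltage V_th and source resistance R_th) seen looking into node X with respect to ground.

V_th ≈ 1.52 mV, R_th ≈ 2.54 Ω

R1' = 11.6 + 58.2 = 69.80 Ω (source resistance + R1).
With X open, the divider is unloaded: V_th = 41.8 × 2.64/72.44 = 1.523 mV.
With V_supply suppressed (replaced by a short), R_th = R1' ‖ R2 = (69.80 × 2.64)/(69.80 + 2.64) = 2.544 Ω.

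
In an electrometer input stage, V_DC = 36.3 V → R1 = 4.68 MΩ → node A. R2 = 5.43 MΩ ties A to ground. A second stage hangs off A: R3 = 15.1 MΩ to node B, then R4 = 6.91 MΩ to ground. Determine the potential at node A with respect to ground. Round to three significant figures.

V_A ≈ 17.5 V

Node A sees R2 in parallel with the series input of stage 2, R3 + R4 = 22.01 MΩ.
Effective lower resistance at A: R2 ‖ 22.01 = 4.355 MΩ.
So V_A = 36.3 × 0.4820 = 17.50 V.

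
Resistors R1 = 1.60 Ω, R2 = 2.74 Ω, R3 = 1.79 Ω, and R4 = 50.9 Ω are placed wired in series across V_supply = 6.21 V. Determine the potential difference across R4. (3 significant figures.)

Total series resistance ΣR = 1.60 + 2.74 + 1.79 + 50.9 = 57.03 Ω.
Voltage divider: V = V_supply · (50.90 / 57.03) = 6.21 × 0.8925 = 5.543 V.

V ≈ 5.54 V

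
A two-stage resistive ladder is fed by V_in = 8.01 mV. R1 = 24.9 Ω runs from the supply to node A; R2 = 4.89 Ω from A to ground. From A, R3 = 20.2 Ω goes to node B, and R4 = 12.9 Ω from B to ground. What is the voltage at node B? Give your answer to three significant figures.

V_B ≈ 0.456 mV

The second stage (R3 + R4 = 33.10 Ω) loads node A in parallel with R2.
Effective lower resistance at A: R2 ‖ 33.10 = 4.261 Ω.
So V_A = 8.01 × 0.1461 = 1.170 mV.
V_B = V_A × 0.3897 = 0.4561 mV.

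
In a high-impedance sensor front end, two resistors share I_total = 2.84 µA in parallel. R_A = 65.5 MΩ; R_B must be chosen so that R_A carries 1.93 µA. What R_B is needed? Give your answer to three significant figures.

The fraction through R_A equals R_B/(R_A+R_B).
With f = 0.6796, R_B = R_A · f/(1−f) = 65.5 × 2.121 = 138.9 MΩ.

R_B ≈ 139 MΩ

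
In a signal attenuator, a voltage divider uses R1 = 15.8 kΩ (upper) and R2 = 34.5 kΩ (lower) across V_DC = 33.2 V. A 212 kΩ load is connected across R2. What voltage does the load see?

V_out ≈ 21.7 V

First combine the lower leg with the load: R2 ‖ R_L = 29.67 kΩ.
Then V_out = V_DC · R2'/(R1 + R2') = 33.2 × 29.67/45.47 = 21.66 V.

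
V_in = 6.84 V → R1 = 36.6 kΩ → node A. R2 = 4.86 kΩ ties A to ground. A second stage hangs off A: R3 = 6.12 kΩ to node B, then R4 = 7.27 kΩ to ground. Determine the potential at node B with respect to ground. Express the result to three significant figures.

Node A sees R2 in parallel with the series input of stage 2, R3 + R4 = 13.39 kΩ.
Effective lower resistance at A: R2 ‖ 13.39 = 3.566 kΩ.
First divider: V_A = V_in · 3.566/(36.6 + 3.566) = 0.6072 V.
V_B = V_A × 0.5429 = 0.3297 V.

V_B ≈ 0.330 V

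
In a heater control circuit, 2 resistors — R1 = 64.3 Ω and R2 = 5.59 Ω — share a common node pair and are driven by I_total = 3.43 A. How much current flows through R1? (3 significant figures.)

With just two branches, the current splits inversely with resistance.
So I = 3.43 × 5.59/69.89 = 0.2743 A.

I ≈ 0.274 A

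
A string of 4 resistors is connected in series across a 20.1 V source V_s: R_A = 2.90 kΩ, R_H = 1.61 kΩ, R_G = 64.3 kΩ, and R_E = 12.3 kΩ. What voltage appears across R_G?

ΣR = 2.90 + 1.61 + 64.3 + 12.3 = 81.11 kΩ.
V = V_s · R/ΣR = 20.1 × 0.7928 = 15.93 V.

V ≈ 15.9 V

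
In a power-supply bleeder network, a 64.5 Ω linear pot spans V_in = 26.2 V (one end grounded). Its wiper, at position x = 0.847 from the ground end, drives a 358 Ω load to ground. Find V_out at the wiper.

V_out ≈ 21.7 V

Split the track: R_lower = x·R_p = 54.63 Ω, R_upper = (1−x)·R_p = 9.869 Ω.
(x·R_p) ‖ R_L = 47.40 Ω.
Loaded-divider output: V_out = 26.2 × 0.8277 = 21.69 V.
(Unloaded: V_out = x·V_in = 22.2 V.)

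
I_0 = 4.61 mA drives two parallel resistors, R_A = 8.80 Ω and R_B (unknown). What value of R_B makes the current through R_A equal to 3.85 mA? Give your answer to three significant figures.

R_B ≈ 44.6 Ω

The fraction through R_A equals R_B/(R_A+R_B).
3.85/4.61 = R_B/(R_A + R_B) → R_B = R_A · (0.8351)/(1 − 0.8351) = 8.80 × 5.066 = 44.58 Ω.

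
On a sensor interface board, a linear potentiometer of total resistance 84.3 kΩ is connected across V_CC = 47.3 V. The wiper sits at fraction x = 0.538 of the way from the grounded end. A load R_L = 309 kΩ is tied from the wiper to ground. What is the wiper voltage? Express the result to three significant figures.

V_out ≈ 23.8 V

Lower segment x·R_p = 45.35 kΩ; upper segment (1−x)·R_p = 38.95 kΩ.
(x·R_p) ‖ R_L = 39.55 kΩ.
V_out = 47.3 × 39.55/(38.95 + 39.55) = 23.83 V.
(Unloaded: V_out = x·V_CC = 25.4 V.)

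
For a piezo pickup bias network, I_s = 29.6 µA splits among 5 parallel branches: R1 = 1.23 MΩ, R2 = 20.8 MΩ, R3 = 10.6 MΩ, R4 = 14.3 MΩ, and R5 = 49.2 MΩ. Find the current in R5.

Conductances: ΣG = 1/1.23 + 1/20.8 + 1/10.6 + 1/14.3 + 1/49.2 = 1.046 (1/MΩ).
R5 takes the fraction G_k/ΣG = 0.02033/1.046 = 0.01944, so I = 29.6 × 0.01944 = 0.5753 µA.

I ≈ 0.575 µA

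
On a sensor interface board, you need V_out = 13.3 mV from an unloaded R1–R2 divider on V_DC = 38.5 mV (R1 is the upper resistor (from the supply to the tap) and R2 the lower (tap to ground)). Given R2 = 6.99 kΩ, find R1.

R1 ≈ 13.2 kΩ

The divider ratio is R2/(R1+R2) = 13.3/38.5 = 0.3455.
Rearranging, R1 = R2·(1−k)/k = 6.99 × 1.895 = 13.24 kΩ.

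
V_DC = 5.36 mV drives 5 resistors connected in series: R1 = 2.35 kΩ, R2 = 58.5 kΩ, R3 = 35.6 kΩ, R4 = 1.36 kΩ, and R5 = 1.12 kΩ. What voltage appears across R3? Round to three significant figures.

V ≈ 1.93 mV

Total series resistance ΣR = 2.35 + 58.5 + 35.6 + 1.36 + 1.12 = 98.93 kΩ.
V = V_DC · R/ΣR = 5.36 × 0.3599 = 1.929 mV.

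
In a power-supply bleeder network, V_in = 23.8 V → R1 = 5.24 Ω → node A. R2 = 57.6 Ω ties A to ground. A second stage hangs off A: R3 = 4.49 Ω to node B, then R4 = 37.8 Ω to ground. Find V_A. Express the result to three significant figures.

V_A ≈ 19.6 V

The second stage (R3 + R4 = 42.29 Ω) loads node A in parallel with R2.
R2 ‖ (R3+R4) = 24.39 Ω.
First divider: V_A = V_in · 24.39/(5.24 + 24.39) = 19.59 V.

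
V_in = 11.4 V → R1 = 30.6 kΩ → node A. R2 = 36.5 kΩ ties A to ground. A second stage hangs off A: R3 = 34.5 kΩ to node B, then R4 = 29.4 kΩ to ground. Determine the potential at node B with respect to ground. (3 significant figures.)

Looking into the second stage from A: R3 + R4 = 63.90 kΩ appears in parallel with R2.
R2 ‖ (R3+R4) = 23.23 kΩ.
First divider: V_A = V_in · 23.23/(30.6 + 23.23) = 4.920 V.
Then the unloaded second divider: V_B = V_A × R4/(R3+R4) = 4.920 × 0.4601 = 2.264 V.

V_B ≈ 2.26 V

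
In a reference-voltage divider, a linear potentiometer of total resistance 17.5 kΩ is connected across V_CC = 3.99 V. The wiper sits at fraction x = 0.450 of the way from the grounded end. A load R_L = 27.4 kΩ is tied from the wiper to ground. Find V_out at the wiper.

The pot divides into 9.625 kΩ above the wiper and 7.875 kΩ below.
Lower segment in parallel with the load: 7.875 ‖ 27.4 = 6.117 kΩ.
V_out = 3.99 × 6.117/(9.625 + 6.117) = 1.550 V.

V_out ≈ 1.55 V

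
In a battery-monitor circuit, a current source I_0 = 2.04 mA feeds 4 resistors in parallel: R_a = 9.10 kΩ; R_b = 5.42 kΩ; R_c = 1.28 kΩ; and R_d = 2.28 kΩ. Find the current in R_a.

I ≈ 0.148 mA

Conductances: ΣG = 1/9.10 + 1/5.42 + 1/1.28 + 1/2.28 = 1.514 (1/kΩ).
Current divider: I(R_a) = I_0 · G_k/ΣG = 2.04 × (0.1099/1.514) = 2.04 × 0.07257 = 0.1480 mA.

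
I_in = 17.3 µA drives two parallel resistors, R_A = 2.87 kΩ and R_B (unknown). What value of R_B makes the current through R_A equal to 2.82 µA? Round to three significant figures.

In a two-way split, I_A/I_in = R_B/(R_A + R_B).
2.82/17.3 = R_B/(R_A + R_B) → R_B = R_A · (0.1630)/(1 − 0.1630) = 2.87 × 0.1948 = 0.5589 kΩ.

R_B ≈ 0.559 kΩ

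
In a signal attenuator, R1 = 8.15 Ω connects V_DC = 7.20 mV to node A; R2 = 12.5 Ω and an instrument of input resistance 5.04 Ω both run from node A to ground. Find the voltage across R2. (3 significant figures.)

V_out ≈ 2.20 mV

The load sits in parallel with R2, giving an effective lower resistance R2' = R2·R_L/(R2+R_L) = 3.592 Ω.
Now apply the divider: V_out = 7.20 × 0.3059 = 2.202 mV.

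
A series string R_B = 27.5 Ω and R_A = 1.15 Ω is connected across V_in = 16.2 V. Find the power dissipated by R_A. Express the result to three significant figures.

P ≈ 0.368 W

ΣR = 28.65 Ω → I = 16.2/28.65 = 0.5654 A.
V(R_A) = I·R = 0.6503 V; P = V·I = 0.6503 × 0.5654 = 0.3677 W.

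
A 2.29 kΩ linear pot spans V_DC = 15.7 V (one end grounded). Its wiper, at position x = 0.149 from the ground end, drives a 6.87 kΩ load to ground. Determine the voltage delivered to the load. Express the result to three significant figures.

Lower segment x·R_p = 0.3412 kΩ; upper segment (1−x)·R_p = 1.949 kΩ.
(x·R_p) ‖ R_L = 0.3251 kΩ.
Loaded-divider output: V_out = 15.7 × 0.1430 = 2.244 V.
(Unloaded: V_out = x·V_DC = 2.34 V.)

V_out ≈ 2.24 V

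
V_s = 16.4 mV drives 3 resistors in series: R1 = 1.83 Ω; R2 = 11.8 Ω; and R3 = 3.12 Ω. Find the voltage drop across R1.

V ≈ 1.79 mV

Total series resistance ΣR = 1.83 + 11.8 + 3.12 = 16.75 Ω.
V = V_s · R/ΣR = 16.4 × 0.1093 = 1.792 mV.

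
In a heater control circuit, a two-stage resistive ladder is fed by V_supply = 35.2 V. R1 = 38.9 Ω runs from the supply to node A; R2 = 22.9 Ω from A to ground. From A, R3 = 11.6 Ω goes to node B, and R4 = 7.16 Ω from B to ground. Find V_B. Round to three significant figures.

V_B ≈ 2.82 V

Looking into the second stage from A: R3 + R4 = 18.76 Ω appears in parallel with R2.
Effective lower resistance at A: R2 ‖ 18.76 = 10.31 Ω.
V_A = 35.2 × 10.31/(38.9 + 10.31) = 7.376 V.
Stage 2 is unloaded, so V_B = V_A · R4/(R3+R4) = 7.376 × 7.16/18.76 = 2.815 V.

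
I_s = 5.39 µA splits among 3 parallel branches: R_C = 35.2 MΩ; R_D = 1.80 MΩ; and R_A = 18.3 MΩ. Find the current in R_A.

Conductances: ΣG = 1/35.2 + 1/1.80 + 1/18.3 = 0.6386 (1/MΩ).
R_A takes the fraction G_k/ΣG = 0.05464/0.6386 = 0.08557, so I = 5.39 × 0.08557 = 0.4612 µA.

I ≈ 0.461 µA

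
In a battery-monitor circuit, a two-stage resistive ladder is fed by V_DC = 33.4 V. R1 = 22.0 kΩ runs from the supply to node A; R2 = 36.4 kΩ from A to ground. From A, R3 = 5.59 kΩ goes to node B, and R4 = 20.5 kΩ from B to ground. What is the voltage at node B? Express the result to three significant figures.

The second stage (R3 + R4 = 26.09 kΩ) loads node A in parallel with R2.
R2 ‖ (R3+R4) = 15.20 kΩ.
First divider: V_A = V_DC · 15.20/(22.0 + 15.20) = 13.65 V.
Stage 2 is unloaded, so V_B = V_A · R4/(R3+R4) = 13.65 × 20.5/26.09 = 10.72 V.

V_B ≈ 10.7 V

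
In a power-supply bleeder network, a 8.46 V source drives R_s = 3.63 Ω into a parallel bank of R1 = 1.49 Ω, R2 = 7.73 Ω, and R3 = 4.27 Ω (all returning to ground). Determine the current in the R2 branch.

Parallel bank: R_p = 1/(1/1.49 + 1/7.73 + 1/4.27) = 0.9665 Ω.
V_A by voltage divider: V_A = 8.46 × 0.9665/(3.63 + 0.9665) = 1.779 V.
I(R2) = V_A / R2 = 1.779/7.73 = 0.2301 A.
(Equivalently: I_total = 1.841 A, then current-divider fraction G_k/ΣG = 0.1250.)

I ≈ 0.230 A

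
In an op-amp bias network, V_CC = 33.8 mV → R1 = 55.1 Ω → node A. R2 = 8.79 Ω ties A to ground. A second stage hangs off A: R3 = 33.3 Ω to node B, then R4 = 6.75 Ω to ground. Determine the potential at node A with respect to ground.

V_A ≈ 3.91 mV

Node A sees R2 in parallel with the series input of stage 2, R3 + R4 = 40.05 Ω.
R2 ‖ (R3+R4) = 7.208 Ω.
So V_A = 33.8 × 0.1157 = 3.910 mV.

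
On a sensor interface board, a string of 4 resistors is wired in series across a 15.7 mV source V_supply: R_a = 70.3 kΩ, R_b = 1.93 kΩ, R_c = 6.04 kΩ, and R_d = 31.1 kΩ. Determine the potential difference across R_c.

V ≈ 0.867 mV

ΣR = 70.3 + 1.93 + 6.04 + 31.1 = 109.4 kΩ.
V = V_supply · R/ΣR = 15.7 × 0.05523 = 0.8670 mV.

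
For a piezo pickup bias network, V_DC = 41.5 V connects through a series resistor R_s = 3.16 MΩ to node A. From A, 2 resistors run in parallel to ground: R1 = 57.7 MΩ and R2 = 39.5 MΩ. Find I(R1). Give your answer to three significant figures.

Combine the parallel branches: R_p = (1/57.7 + 1/39.5)⁻¹ = 23.45 MΩ.
V_A by voltage divider: V_A = 41.5 × 23.45/(3.16 + 23.45) = 36.57 V.
I(R1) = V_A / R1 = 36.57/57.7 = 0.6338 µA.

I ≈ 0.634 µA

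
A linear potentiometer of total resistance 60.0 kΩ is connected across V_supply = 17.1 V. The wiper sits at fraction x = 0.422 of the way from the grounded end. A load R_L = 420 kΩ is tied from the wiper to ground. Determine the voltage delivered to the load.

Lower segment x·R_p = 25.32 kΩ; upper segment (1−x)·R_p = 34.68 kΩ.
(x·R_p) ‖ R_L = 23.88 kΩ.
Then V_out = V_supply · 23.88/(34.68 + 23.88) = 6.973 V.

V_out ≈ 6.97 V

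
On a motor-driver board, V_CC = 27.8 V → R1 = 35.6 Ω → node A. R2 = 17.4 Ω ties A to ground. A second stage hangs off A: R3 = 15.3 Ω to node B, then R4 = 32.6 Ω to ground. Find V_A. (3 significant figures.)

V_A ≈ 7.34 V

The second stage (R3 + R4 = 47.90 Ω) loads node A in parallel with R2.
Effective lower resistance at A: R2 ‖ 47.90 = 12.76 Ω.
First divider: V_A = V_CC · 12.76/(35.6 + 12.76) = 7.337 V.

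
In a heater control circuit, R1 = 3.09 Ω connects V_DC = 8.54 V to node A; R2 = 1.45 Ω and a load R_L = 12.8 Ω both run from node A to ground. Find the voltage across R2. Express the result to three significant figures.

V_out ≈ 2.53 V

The load sits in parallel with R2, giving an effective lower resistance R2' = R2·R_L/(R2+R_L) = 1.302 Ω.
Voltage divider with the loaded lower leg: V_out = 8.54 × 1.302/(3.09 + 1.302) = 8.54 × 0.2965 = 2.532 V.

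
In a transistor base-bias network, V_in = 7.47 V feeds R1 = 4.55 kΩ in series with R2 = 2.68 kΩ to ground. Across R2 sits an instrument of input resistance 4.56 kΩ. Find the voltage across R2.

V_out ≈ 2.02 V

R2 ‖ R_L = (2.68 × 4.56)/(2.68 + 4.56) = 1.688 kΩ.
Then V_out = V_in · R2'/(R1 + R2') = 7.47 × 1.688/6.238 = 2.021 V.
(Unloaded it would be 2.77 V; the load pulls it down.)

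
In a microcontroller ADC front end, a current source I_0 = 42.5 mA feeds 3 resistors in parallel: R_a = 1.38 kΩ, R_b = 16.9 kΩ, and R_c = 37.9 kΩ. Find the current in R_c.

Total conductance ΣG = 1/1.38 + 1/16.9 + 1/37.9 = 0.8102 (units of 1/kΩ).
Current divider: I(R_c) = I_0 · G_k/ΣG = 42.5 × (0.02639/0.8102) = 42.5 × 0.03257 = 1.384 mA.

I ≈ 1.38 mA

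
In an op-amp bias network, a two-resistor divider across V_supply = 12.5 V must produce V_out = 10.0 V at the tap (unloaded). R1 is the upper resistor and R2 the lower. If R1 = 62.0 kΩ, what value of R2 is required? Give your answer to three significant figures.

R2 ≈ 248 kΩ

Required fraction k = V_out/V_supply = 0.8000.
Rearranging, R2 = R1·k/(1−k) = 62.0 × 4.000 = 248.0 kΩ.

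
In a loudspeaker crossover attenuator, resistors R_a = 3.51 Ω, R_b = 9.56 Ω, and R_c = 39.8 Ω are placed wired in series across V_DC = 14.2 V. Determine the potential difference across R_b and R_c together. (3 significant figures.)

V ≈ 13.3 V

ΣR = 3.51 + 9.56 + 39.8 = 52.87 Ω.
R_{R_b..R_c} = 9.56 + 39.8 = 49.36 Ω.
By the voltage-divider rule, V = 14.2 × 49.36/52.87 = 13.26 V.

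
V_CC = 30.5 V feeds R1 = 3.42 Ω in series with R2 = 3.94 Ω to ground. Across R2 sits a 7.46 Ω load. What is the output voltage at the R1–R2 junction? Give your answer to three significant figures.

R2 ‖ R_L = (3.94 × 7.46)/(3.94 + 7.46) = 2.578 Ω.
Voltage divider with the loaded lower leg: V_out = 30.5 × 2.578/(3.42 + 2.578) = 30.5 × 0.4298 = 13.11 V.
(Unloaded it would be 16.3 V; the load pulls it down.)

V_out ≈ 13.1 V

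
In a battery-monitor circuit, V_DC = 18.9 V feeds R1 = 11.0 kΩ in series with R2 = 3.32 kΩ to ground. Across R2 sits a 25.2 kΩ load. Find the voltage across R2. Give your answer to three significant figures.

V_out ≈ 3.98 V

R2 ‖ R_L = (3.32 × 25.2)/(3.32 + 25.2) = 2.934 kΩ.
Voltage divider with the loaded lower leg: V_out = 18.9 × 2.934/(11.0 + 2.934) = 18.9 × 0.2105 = 3.979 V.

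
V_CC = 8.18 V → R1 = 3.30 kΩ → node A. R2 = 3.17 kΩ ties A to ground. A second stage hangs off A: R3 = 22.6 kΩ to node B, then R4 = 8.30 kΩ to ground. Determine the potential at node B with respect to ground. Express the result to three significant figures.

V_B ≈ 1.02 V

Looking into the second stage from A: R3 + R4 = 30.90 kΩ appears in parallel with R2.
R2 ‖ (R3+R4) = 2.875 kΩ.
First divider: V_A = V_CC · 2.875/(3.30 + 2.875) = 3.809 V.
Then the unloaded second divider: V_B = V_A × R4/(R3+R4) = 3.809 × 0.2686 = 1.023 V.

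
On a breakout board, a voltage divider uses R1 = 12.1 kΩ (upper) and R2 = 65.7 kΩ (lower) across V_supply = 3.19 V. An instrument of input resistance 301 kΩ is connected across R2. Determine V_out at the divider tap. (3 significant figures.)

R2 ‖ R_L = (65.7 × 301)/(65.7 + 301) = 53.93 kΩ.
Then V_out = V_supply · R2'/(R1 + R2') = 3.19 × 53.93/66.03 = 2.605 V.

V_out ≈ 2.61 V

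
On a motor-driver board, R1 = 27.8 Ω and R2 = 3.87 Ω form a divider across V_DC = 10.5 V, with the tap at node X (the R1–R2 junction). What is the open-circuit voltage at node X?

V_th ≈ 1.28 V

With X open, the divider is unloaded: V_th = 10.5 × 3.87/31.67 = 1.283 V.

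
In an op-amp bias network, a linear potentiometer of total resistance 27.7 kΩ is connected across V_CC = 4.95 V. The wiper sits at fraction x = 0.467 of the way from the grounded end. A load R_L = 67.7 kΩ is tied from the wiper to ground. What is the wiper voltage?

The pot divides into 14.76 kΩ above the wiper and 12.94 kΩ below.
Lower segment in parallel with the load: 12.94 ‖ 67.7 = 10.86 kΩ.
Then V_out = V_CC · 10.86/(14.76 + 10.86) = 2.098 V.

V_out ≈ 2.10 V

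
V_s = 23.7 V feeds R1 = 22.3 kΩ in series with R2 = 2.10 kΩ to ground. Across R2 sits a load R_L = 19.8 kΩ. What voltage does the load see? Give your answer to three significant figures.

First combine the lower leg with the load: R2 ‖ R_L = 1.899 kΩ.
Now apply the divider: V_out = 23.7 × 0.07846 = 1.860 V.
(Unloaded it would be 2.04 V; the load pulls it down.)

V_out ≈ 1.86 V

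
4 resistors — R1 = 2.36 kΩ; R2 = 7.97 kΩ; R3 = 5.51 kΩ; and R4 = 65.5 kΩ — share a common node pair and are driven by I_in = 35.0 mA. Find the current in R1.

ΣG = 1/2.36 + 1/7.97 + 1/5.51 + 1/65.5 = 0.7460.
Current divider: I(R1) = I_in · G_k/ΣG = 35.0 × (0.4237/0.7460) = 35.0 × 0.5680 = 19.88 mA.

I ≈ 19.9 mA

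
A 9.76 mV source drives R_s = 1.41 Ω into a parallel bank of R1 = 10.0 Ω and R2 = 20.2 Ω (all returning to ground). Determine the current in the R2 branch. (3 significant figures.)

I ≈ 0.399 mA

Combine the parallel branches: R_p = (1/10.0 + 1/20.2)⁻¹ = 6.689 Ω.
V_A = 9.76 × 6.689/8.099 = 8.061 mV.
I(R2) = V_A / R2 = 8.061/20.2 = 0.3990 mA.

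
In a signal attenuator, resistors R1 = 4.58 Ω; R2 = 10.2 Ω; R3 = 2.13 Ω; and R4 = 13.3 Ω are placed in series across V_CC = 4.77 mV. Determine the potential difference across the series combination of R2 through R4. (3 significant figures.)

ΣR = 4.58 + 10.2 + 2.13 + 13.3 = 30.21 Ω.
R_{R2..R4} = 10.2 + 2.13 + 13.3 = 25.63 Ω.
V = V_CC · R/ΣR = 4.77 × 0.8484 = 4.047 mV.

V ≈ 4.05 mV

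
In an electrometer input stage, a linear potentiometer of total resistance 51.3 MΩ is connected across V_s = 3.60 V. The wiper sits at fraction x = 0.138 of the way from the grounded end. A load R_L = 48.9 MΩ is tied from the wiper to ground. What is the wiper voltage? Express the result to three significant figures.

V_out ≈ 0.442 V

Split the track: R_lower = x·R_p = 7.079 MΩ, R_upper = (1−x)·R_p = 44.22 MΩ.
(x·R_p) ‖ R_L = 6.184 MΩ.
V_out = 3.60 × 6.184/(44.22 + 6.184) = 0.4417 V.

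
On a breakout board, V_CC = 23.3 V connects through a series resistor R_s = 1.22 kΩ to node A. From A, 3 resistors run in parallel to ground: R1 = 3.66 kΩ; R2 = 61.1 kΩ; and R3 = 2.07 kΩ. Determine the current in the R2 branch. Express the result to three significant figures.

I ≈ 0.196 mA

Parallel bank: R_p = 1/(1/3.66 + 1/61.1 + 1/2.07) = 1.294 kΩ.
V_A = 23.3 × 1.294/2.514 = 11.99 V.
Branch current I = V_A/R2 = 11.99/61.1 = 0.1963 mA.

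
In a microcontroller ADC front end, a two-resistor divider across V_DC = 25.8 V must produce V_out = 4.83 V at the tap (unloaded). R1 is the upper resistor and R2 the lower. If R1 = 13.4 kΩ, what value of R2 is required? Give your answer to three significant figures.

R2 ≈ 3.09 kΩ

V_out/V_DC = R2/(R1+R2) = 0.1872.
R2 = R1 · 0.1872/(1 − 0.1872) = 3.086 kΩ.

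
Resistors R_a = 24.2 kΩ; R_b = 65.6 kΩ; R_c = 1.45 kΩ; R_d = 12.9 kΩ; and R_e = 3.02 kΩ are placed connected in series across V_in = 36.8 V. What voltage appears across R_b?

V ≈ 22.5 V

ΣR = 24.2 + 65.6 + 1.45 + 12.9 + 3.02 = 107.2 kΩ.
By the voltage-divider rule, V = 36.8 × 65.60/107.2 = 22.53 V.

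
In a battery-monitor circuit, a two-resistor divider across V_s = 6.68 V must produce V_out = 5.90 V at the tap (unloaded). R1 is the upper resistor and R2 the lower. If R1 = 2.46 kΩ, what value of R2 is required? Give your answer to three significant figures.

R2 ≈ 18.6 kΩ

V_out/V_s = R2/(R1+R2) = 0.8832.
R2 = R1 · 0.8832/(1 − 0.8832) = 18.61 kΩ.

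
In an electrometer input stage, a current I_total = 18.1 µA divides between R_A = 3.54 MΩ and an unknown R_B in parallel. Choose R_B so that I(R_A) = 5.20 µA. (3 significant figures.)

The fraction through R_A equals R_B/(R_A+R_B).
With f = 0.2873, R_B = R_A · f/(1−f) = 3.54 × 0.4031 = 1.427 MΩ.

R_B ≈ 1.43 MΩ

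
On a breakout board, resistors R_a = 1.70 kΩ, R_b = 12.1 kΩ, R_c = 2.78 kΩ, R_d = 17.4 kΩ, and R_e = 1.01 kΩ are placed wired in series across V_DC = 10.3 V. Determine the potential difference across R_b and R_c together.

Total series resistance ΣR = 1.70 + 12.1 + 2.78 + 17.4 + 1.01 = 34.99 kΩ.
R_{R_b..R_c} = 12.1 + 2.78 = 14.88 kΩ.
V = V_DC · R/ΣR = 10.3 × 0.4253 = 4.380 V.

V ≈ 4.38 V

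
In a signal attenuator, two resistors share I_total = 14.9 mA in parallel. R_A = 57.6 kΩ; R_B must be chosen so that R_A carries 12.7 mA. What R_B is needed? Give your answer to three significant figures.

The fraction through R_A equals R_B/(R_A+R_B).
With f = 0.8523, R_B = R_A · f/(1−f) = 57.6 × 5.773 = 332.5 kΩ.

R_B ≈ 333 kΩ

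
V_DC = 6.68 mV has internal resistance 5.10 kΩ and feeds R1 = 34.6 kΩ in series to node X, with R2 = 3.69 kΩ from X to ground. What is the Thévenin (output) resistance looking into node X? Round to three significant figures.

R_th ≈ 3.38 kΩ

R1' = 5.10 + 34.6 = 39.70 kΩ (source resistance + R1).
Looking into X with the source shorted: R_th = R1'·R2/(R1'+R2) = 39.70 × 3.69/43.39 = 3.376 kΩ.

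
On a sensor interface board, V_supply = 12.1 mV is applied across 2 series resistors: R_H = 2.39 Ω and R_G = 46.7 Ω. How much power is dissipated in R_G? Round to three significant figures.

P ≈ 2.84 µW

Series current I = V_supply/ΣR = 12.1/49.09 = 0.2465 mA.
V(R_G) = I·R = 11.51 mV; P = V·I = 11.51 × 0.2465 = 2.837 µW.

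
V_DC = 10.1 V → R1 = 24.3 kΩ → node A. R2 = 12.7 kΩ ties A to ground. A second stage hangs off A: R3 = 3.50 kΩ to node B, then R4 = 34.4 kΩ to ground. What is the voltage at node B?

V_B ≈ 2.58 V

The second stage (R3 + R4 = 37.90 kΩ) loads node A in parallel with R2.
R2 ‖ (R3+R4) = 9.512 kΩ.
First divider: V_A = V_DC · 9.512/(24.3 + 9.512) = 2.841 V.
Then the unloaded second divider: V_B = V_A × R4/(R3+R4) = 2.841 × 0.9077 = 2.579 V.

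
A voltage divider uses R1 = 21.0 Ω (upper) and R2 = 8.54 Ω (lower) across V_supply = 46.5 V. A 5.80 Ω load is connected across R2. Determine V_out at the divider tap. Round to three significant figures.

R2 ‖ R_L = (8.54 × 5.80)/(8.54 + 5.80) = 3.454 Ω.
Now apply the divider: V_out = 46.5 × 0.1412 = 6.568 V.
(Unloaded it would be 13.4 V; the load pulls it down.)

V_out ≈ 6.57 V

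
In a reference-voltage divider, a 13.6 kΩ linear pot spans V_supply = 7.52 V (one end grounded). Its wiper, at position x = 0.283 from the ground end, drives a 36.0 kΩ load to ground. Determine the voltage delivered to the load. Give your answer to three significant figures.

The pot divides into 9.751 kΩ above the wiper and 3.849 kΩ below.
(x·R_p) ‖ R_L = 3.477 kΩ.
Loaded-divider output: V_out = 7.52 × 0.2629 = 1.977 V.
(Unloaded: V_out = x·V_supply = 2.13 V.)

V_out ≈ 1.98 V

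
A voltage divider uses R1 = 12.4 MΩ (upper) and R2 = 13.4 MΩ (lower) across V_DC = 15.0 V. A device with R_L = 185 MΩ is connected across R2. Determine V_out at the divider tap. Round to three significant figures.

V_out ≈ 7.53 V

The load sits in parallel with R2, giving an effective lower resistance R2' = R2·R_L/(R2+R_L) = 12.49 MΩ.
Then V_out = V_DC · R2'/(R1 + R2') = 15.0 × 12.49/24.89 = 7.529 V.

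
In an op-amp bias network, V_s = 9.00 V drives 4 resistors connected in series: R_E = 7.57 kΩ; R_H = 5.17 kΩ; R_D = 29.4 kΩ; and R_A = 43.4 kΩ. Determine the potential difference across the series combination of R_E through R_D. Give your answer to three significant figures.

V ≈ 4.43 V

ΣR = 7.57 + 5.17 + 29.4 + 43.4 = 85.54 kΩ.
R_{R_E..R_D} = 7.57 + 5.17 + 29.4 = 42.14 kΩ.
V = V_s · R/ΣR = 9.00 × 0.4926 = 4.434 V.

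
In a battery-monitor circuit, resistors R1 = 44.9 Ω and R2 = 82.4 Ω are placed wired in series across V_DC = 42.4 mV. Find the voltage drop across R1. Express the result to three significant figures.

V ≈ 15.0 mV

Total series resistance ΣR = 44.9 + 82.4 = 127.3 Ω.
Voltage divider: V = V_DC · (44.90 / 127.3) = 42.4 × 0.3527 = 14.95 mV.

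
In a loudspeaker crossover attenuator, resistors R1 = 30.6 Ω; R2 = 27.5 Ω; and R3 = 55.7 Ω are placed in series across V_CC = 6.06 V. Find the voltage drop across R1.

V ≈ 1.63 V

Total series resistance ΣR = 30.6 + 27.5 + 55.7 = 113.8 Ω.
V = V_CC · R/ΣR = 6.06 × 0.2689 = 1.629 V.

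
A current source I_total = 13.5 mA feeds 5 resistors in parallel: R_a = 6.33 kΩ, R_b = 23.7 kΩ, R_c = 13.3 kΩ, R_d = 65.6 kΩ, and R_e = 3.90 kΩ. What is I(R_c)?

I ≈ 1.86 mA

Total conductance ΣG = 1/6.33 + 1/23.7 + 1/13.3 + 1/65.6 + 1/3.90 = 0.5470 (units of 1/kΩ).
Current divider: I(R_c) = I_total · G_k/ΣG = 13.5 × (0.07519/0.5470) = 13.5 × 0.1375 = 1.856 mA.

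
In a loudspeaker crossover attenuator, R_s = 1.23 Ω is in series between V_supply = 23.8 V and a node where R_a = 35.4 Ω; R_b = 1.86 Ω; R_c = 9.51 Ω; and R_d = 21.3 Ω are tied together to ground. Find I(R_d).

Parallel bank: R_p = 1/(1/35.4 + 1/1.86 + 1/9.51 + 1/21.3) = 1.393 Ω.
V_A = 23.8 × 1.393/2.623 = 12.64 V.
I(R_d) = V_A / R_d = 12.64/21.3 = 0.5934 A.

I ≈ 0.593 A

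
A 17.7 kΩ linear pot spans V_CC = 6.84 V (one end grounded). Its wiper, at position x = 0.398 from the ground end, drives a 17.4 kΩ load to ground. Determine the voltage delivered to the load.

V_out ≈ 2.19 V

Split the track: R_lower = x·R_p = 7.045 kΩ, R_upper = (1−x)·R_p = 10.66 kΩ.
R_L loads the lower segment: effective lower R = 5.014 kΩ.
Then V_out = V_CC · 5.014/(10.66 + 5.014) = 2.189 V.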